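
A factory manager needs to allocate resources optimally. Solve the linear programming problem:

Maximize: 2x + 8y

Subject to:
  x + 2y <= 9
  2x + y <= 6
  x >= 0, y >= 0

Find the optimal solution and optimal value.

Feasible vertices: (0, 0), (0, 9/2), (1, 4), (3, 0)
Objective 2x + 8y at each:
  (0, 0): 0
  (0, 9/2): 36
  (1, 4): 34
  (3, 0): 6
Maximum is 36 at (0, 9/2).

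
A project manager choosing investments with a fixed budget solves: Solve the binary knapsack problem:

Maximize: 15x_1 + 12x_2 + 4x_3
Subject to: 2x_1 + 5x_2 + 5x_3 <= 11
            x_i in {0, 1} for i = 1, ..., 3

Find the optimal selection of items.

Items: item 1 (v=15, w=2), item 2 (v=12, w=5), item 3 (v=4, w=5)
Capacity: 11
Checking all 8 subsets (w = total weight, v = total value):
  {}: w = 0, v = 0
  {1}: w = 2, v = 15
  {2}: w = 5, v = 12
  {3}: w = 5, v = 4
  {1, 2}: w = 7, v = 27
  {1, 3}: w = 7, v = 19
  {2, 3}: w = 10, v = 16
  {1, 2, 3}: w = 12 > 11, infeasible
Best feasible subset: items [1, 2]
Total weight: 7 <= 11, total value: 27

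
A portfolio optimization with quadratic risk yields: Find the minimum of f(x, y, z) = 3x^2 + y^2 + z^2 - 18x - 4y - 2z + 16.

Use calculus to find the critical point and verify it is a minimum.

f(x,y,z) = 3x^2 + y^2 + z^2 - 18x - 4y - 2z + 16
df/dx = 6x + (-18) = 0 => x = 3
df/dy = 2y + (-4) = 0 => y = 2
df/dz = 2z + (-2) = 0 => z = 1
f(3,2,1) = 3*(3)^2 + 1*(2)^2 + 1*(1)^2 + -18*(3) + -4*(2) + -2*(1) + 16 = -16
Hessian is diagonal with entries 6, 2, 2 > 0, confirmed minimum.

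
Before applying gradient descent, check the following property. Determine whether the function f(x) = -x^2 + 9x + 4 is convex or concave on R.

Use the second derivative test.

f(x) = -x^2 + 9x + 4
f'(x) = -2x + 9
f''(x) = -2
Since f''(x) = -2 < 0 for all x, f is concave on R.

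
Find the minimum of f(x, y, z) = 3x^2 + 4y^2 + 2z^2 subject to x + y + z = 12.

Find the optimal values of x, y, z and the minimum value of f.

Using Lagrange multipliers on f = 3x^2 + 4y^2 + 2z^2 with constraint x + y + z = 12:
Conditions: 2*3*x = lambda, 2*4*y = lambda, 2*2*z = lambda
So x = lambda/6, y = lambda/8, z = lambda/4
Substituting into constraint: lambda * (13/24) = 12
lambda = 288/13
x = 48/13, y = 36/13, z = 72/13
Minimum value = 1728/13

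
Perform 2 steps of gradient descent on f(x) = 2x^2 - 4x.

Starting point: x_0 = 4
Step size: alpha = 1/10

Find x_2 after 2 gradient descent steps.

f(x) = 2x^2 - 4x, f'(x) = 4x + (-4)
Step 1: f'(4) = 12, x_1 = 4 - 1/10 * 12 = 14/5
Step 2: f'(14/5) = 36/5, x_2 = 14/5 - 1/10 * 36/5 = 52/25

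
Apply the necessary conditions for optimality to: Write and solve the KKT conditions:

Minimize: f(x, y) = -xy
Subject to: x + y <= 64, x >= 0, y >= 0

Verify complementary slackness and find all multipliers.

Problem: min -xy s.t. x + y <= 64 (multiplier lambda), x >= 0 (mu_x), y >= 0 (mu_y)
KKT stationarity: -y + lambda - mu_x = 0, -x + lambda - mu_y = 0, with lambda, mu_x, mu_y >= 0
Complementary slackness: lambda*(x + y - 64) = 0, mu_x*x = 0, mu_y*y = 0
If lambda = 0: y = -mu_x <= 0 and x = -mu_y <= 0 force x = y = 0 with f = 0; but x = y = 32 is feasible with f = -1024 < 0, so this is not the minimum. Hence lambda > 0 and x + y = 64.
Try x > 0, y > 0 (so mu_x = mu_y = 0): y = lambda, x = lambda => x = y = lambda
x + y = 64 => 2*lambda = 64 => lambda = 32
x* = y* = 32 > 0, consistent with mu_x = mu_y = 0.
(Any feasible point with x = 0 or y = 0 has f = 0 > -1024, so the minimum is not on those boundaries.)
min(-xy) = -1024 (i.e. max xy = 1024)
Multipliers: lambda = 32, mu_x = 0, mu_y = 0
Complementary slackness: lambda*(x + y - 64) = 32*(32 + 32 - 64) = 0, mu_x*x = 0*32 = 0, mu_y*y = 0*32 = 0. Satisfied.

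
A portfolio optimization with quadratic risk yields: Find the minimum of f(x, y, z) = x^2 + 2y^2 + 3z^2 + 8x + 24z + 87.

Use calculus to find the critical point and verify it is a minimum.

f(x,y,z) = x^2 + 2y^2 + 3z^2 + 8x + 24z + 87
df/dx = 2x + (8) = 0 => x = -4
df/dy = 4y + (0) = 0 => y = 0
df/dz = 6z + (24) = 0 => z = -4
f(-4,0,-4) = 1*(-4)^2 + 2*(0)^2 + 3*(-4)^2 + 8*(-4) + 24*(-4) + 87 = 23
Hessian is diagonal with entries 2, 4, 6 > 0, confirmed minimum.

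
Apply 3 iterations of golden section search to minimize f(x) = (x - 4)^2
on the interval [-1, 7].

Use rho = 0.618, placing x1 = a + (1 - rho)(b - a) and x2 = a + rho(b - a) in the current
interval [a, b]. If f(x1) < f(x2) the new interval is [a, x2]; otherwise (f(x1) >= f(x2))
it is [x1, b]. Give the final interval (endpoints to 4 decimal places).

Golden section search for min of f(x) = (x - 4)^2 on [-1, 7].
Each step: x1 = a + (1 - rho)(b - a), x2 = a + rho(b - a); if f(x1) < f(x2) keep [a, x2], otherwise keep [x1, b].
Step 1: [-1.0000, 7.0000], x1=2.0560 (f=3.7791), x2=3.9440 (f=0.0031); f(x1) > f(x2) => keep [2.0560, 7.0000]
Step 2: [2.0560, 7.0000], x1=3.9446 (f=0.0031), x2=5.1114 (f=1.2352); f(x1) < f(x2) => keep [2.0560, 5.1114]
Step 3: [2.0560, 5.1114], x1=3.2232 (f=0.6035), x2=3.9442 (f=0.0031); f(x1) > f(x2) => keep [3.2232, 5.1114]
Final interval: [3.2232, 5.1114]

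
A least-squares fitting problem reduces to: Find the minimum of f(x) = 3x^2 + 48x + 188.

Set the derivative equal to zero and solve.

f(x) = 3x^2 + 48x + 188
f'(x) = 6x + (48) = 0
x = -48/6 = -8
f(-8) = -4
Since f''(x) = 6 > 0, this is a minimum.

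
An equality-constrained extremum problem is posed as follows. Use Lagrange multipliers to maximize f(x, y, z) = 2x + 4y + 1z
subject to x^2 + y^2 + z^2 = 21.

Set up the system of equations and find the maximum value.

Lagrange conditions: 2 = 2*lambda*x, 4 = 2*lambda*y, 1 = 2*lambda*z
So x:2 = y:4 = z:1, i.e. x = 2t, y = 4t, z = 1t
Constraint: t^2*(2^2 + 4^2 + 1^2) = 21
  t^2 * 21 = 21  =>  t = sqrt(1)
Maximum = 2*2t + 4*4t + 1*1t = 21*sqrt(1) = 21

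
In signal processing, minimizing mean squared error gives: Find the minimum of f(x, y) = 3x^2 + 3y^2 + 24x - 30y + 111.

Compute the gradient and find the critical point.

f(x,y) = 3x^2 + 3y^2 + 24x - 30y + 111
df/dx = 6x + (24) = 0  =>  x = -4
df/dy = 6y + (-30) = 0  =>  y = 5
f(-4, 5) = 3*(-4)^2 + 3*(5)^2 + 24*(-4) + -30*(5) + 111 = -12
Hessian is diagonal with entries 6, 6 > 0, so this is a minimum.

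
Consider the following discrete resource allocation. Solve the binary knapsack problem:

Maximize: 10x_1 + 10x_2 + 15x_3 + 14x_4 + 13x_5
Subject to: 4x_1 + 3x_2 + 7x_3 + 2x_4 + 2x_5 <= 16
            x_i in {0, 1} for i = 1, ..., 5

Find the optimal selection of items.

Items: item 1 (v=10, w=4), item 2 (v=10, w=3), item 3 (v=15, w=7), item 4 (v=14, w=2), item 5 (v=13, w=2)
Capacity: 16
Checking all 32 subsets (w = total weight, v = total value):
  {}: w = 0, v = 0
  {1}: w = 4, v = 10
  {2}: w = 3, v = 10
  {3}: w = 7, v = 15
  {4}: w = 2, v = 14
  {5}: w = 2, v = 13
  {1, 2}: w = 7, v = 20
  {1, 3}: w = 11, v = 25
  {1, 4}: w = 6, v = 24
  {1, 5}: w = 6, v = 23
  {2, 3}: w = 10, v = 25
  {2, 4}: w = 5, v = 24
  {2, 5}: w = 5, v = 23
  {3, 4}: w = 9, v = 29
  {3, 5}: w = 9, v = 28
  {4, 5}: w = 4, v = 27
  {1, 2, 3}: w = 14, v = 35
  {1, 2, 4}: w = 9, v = 34
  {1, 2, 5}: w = 9, v = 33
  {1, 3, 4}: w = 13, v = 39
  {1, 3, 5}: w = 13, v = 38
  {1, 4, 5}: w = 8, v = 37
  {2, 3, 4}: w = 12, v = 39
  {2, 3, 5}: w = 12, v = 38
  {2, 4, 5}: w = 7, v = 37
  {3, 4, 5}: w = 11, v = 42
  {1, 2, 3, 4}: w = 16, v = 49
  {1, 2, 3, 5}: w = 16, v = 48
  {1, 2, 4, 5}: w = 11, v = 47
  {1, 3, 4, 5}: w = 15, v = 52
  {2, 3, 4, 5}: w = 14, v = 52
  {1, 2, 3, 4, 5}: w = 18 > 16, infeasible
Best feasible subset: items [1, 3, 4, 5]
(The same value 52 is also attained by {2, 3, 4, 5}.)
Total weight: 15 <= 16, total value: 52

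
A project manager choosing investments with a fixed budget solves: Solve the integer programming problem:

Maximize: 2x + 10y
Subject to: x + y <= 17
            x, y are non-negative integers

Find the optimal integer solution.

Objective: 2x + 10y, constraint: x + y <= 17
Coefficient of y is 10 > coefficient of x is 2, so allocate the entire budget to y.
Optimal: x = 0, y = 17, value = 170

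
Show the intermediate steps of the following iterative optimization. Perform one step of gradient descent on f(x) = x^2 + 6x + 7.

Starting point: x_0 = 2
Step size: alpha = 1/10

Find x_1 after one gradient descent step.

f(x) = x^2 + 6x + 7
f'(x) = 2x + 6
f'(2) = 2*2 + (6) = 10
x_1 = x_0 - alpha * f'(x_0) = 2 - 1/10 * 10 = 1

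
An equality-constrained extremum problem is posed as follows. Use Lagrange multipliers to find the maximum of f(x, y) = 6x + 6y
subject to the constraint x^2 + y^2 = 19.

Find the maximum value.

Set up Lagrange conditions: grad f = lambda * grad g
  6 = 2*lambda*x
  6 = 2*lambda*y
From these: x/y = 6/6, so x = 6t, y = 6t for some t.
Substitute into constraint: (6t)^2 + (6t)^2 = 19
  t^2 * 72 = 19
  t = sqrt(19/72)
Maximum = 6*x + 6*y = (6^2 + 6^2)*t = 72 * sqrt(19/72) = sqrt(1368)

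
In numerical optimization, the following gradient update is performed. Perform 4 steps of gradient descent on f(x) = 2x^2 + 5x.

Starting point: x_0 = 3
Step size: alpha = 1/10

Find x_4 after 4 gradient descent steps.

f(x) = 2x^2 + 5x, f'(x) = 4x + (5)
Step 1: f'(3) = 17, x_1 = 3 - 1/10 * 17 = 13/10
Step 2: f'(13/10) = 51/5, x_2 = 13/10 - 1/10 * 51/5 = 7/25
Step 3: f'(7/25) = 153/25, x_3 = 7/25 - 1/10 * 153/25 = -83/250
Step 4: f'(-83/250) = 459/125, x_4 = -83/250 - 1/10 * 459/125 = -437/625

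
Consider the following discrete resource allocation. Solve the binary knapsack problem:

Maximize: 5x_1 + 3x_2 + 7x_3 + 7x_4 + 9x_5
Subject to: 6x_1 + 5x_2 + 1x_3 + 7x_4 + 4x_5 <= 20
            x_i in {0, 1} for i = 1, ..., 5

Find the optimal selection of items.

Items: item 1 (v=5, w=6), item 2 (v=3, w=5), item 3 (v=7, w=1), item 4 (v=7, w=7), item 5 (v=9, w=4)
Capacity: 20
Checking all 32 subsets (w = total weight, v = total value):
  {}: w = 0, v = 0
  {1}: w = 6, v = 5
  {2}: w = 5, v = 3
  {3}: w = 1, v = 7
  {4}: w = 7, v = 7
  {5}: w = 4, v = 9
  {1, 2}: w = 11, v = 8
  {1, 3}: w = 7, v = 12
  {1, 4}: w = 13, v = 12
  {1, 5}: w = 10, v = 14
  {2, 3}: w = 6, v = 10
  {2, 4}: w = 12, v = 10
  {2, 5}: w = 9, v = 12
  {3, 4}: w = 8, v = 14
  {3, 5}: w = 5, v = 16
  {4, 5}: w = 11, v = 16
  {1, 2, 3}: w = 12, v = 15
  {1, 2, 4}: w = 18, v = 15
  {1, 2, 5}: w = 15, v = 17
  {1, 3, 4}: w = 14, v = 19
  {1, 3, 5}: w = 11, v = 21
  {1, 4, 5}: w = 17, v = 21
  {2, 3, 4}: w = 13, v = 17
  {2, 3, 5}: w = 10, v = 19
  {2, 4, 5}: w = 16, v = 19
  {3, 4, 5}: w = 12, v = 23
  {1, 2, 3, 4}: w = 19, v = 22
  {1, 2, 3, 5}: w = 16, v = 24
  {1, 2, 4, 5}: w = 22 > 20, infeasible
  {1, 3, 4, 5}: w = 18, v = 28
  {2, 3, 4, 5}: w = 17, v = 26
  {1, 2, 3, 4, 5}: w = 23 > 20, infeasible
Best feasible subset: items [1, 3, 4, 5]
Total weight: 18 <= 20, total value: 28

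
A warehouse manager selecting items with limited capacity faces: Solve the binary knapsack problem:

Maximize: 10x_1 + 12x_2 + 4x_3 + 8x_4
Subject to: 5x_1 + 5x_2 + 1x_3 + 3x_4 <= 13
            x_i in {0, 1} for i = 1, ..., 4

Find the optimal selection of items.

Items: item 1 (v=10, w=5), item 2 (v=12, w=5), item 3 (v=4, w=1), item 4 (v=8, w=3)
Capacity: 13
Checking all 16 subsets (w = total weight, v = total value):
  {}: w = 0, v = 0
  {1}: w = 5, v = 10
  {2}: w = 5, v = 12
  {3}: w = 1, v = 4
  {4}: w = 3, v = 8
  {1, 2}: w = 10, v = 22
  {1, 3}: w = 6, v = 14
  {1, 4}: w = 8, v = 18
  {2, 3}: w = 6, v = 16
  {2, 4}: w = 8, v = 20
  {3, 4}: w = 4, v = 12
  {1, 2, 3}: w = 11, v = 26
  {1, 2, 4}: w = 13, v = 30
  {1, 3, 4}: w = 9, v = 22
  {2, 3, 4}: w = 9, v = 24
  {1, 2, 3, 4}: w = 14 > 13, infeasible
Best feasible subset: items [1, 2, 4]
Total weight: 13 <= 13, total value: 30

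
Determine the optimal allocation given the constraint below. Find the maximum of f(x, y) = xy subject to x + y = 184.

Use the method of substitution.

Substitute y = 184 - x into f(x,y) = xy:
g(x) = x(184 - x) = 184x - x^2
g'(x) = 184 - 2x = 0  =>  x = 92
y = 184 - 92 = 92
Maximum value = 92 * 92 = 8464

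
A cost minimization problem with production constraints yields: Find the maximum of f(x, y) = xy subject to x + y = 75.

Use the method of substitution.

Substitute y = 75 - x into f(x,y) = xy:
g(x) = x(75 - x) = 75x - x^2
g'(x) = 75 - 2x = 0  =>  x = 75/2
y = 75 - 75/2 = 75/2
Maximum value = (75/2) * (75/2) = 5625/4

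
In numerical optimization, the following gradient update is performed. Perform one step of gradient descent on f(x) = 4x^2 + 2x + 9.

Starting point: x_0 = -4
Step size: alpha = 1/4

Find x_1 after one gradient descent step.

f(x) = 4x^2 + 2x + 9
f'(x) = 8x + 2
f'(-4) = 8*-4 + (2) = -30
x_1 = x_0 - alpha * f'(x_0) = -4 - 1/4 * -30 = 7/2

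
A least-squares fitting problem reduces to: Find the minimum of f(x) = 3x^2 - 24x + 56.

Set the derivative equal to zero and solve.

f(x) = 3x^2 - 24x + 56
f'(x) = 6x + (-24) = 0
x = 24/6 = 4
f(4) = 8
Since f''(x) = 6 > 0, this is a minimum.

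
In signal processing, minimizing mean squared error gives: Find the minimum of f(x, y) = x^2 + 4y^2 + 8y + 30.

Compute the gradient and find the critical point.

f(x,y) = x^2 + 4y^2 + 8y + 30
df/dx = 2x + (0) = 0  =>  x = 0
df/dy = 8y + (8) = 0  =>  y = -1
f(0, -1) = 1*(0)^2 + 4*(-1)^2 + 8*(-1) + 30 = 26
Hessian is diagonal with entries 2, 8 > 0, so this is a minimum.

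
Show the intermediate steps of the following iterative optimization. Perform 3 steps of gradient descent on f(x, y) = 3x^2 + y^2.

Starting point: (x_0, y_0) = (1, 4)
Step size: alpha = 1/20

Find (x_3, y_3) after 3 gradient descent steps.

f(x,y) = 3x^2 + y^2
grad_x = 6x + 0y, grad_y = 2y + 0x
Step 1: grad = (6, 8), (7/10, 18/5)
Step 2: grad = (21/5, 36/5), (49/100, 81/25)
Step 3: grad = (147/50, 162/25), (343/1000, 729/250)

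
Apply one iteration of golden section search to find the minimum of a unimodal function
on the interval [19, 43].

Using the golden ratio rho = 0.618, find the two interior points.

Golden section search on [19, 43].
Golden ratio rho = 0.618 (approx).
Interior points:
  x_1 = 19 + (1-0.618)*24 = 28.1680
  x_2 = 19 + 0.618*24 = 33.8320
Compare f(x_1) and f(x_2) to determine which subinterval to keep.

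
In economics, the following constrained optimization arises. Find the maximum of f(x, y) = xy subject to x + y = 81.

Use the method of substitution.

Substitute y = 81 - x into f(x,y) = xy:
g(x) = x(81 - x) = 81x - x^2
g'(x) = 81 - 2x = 0  =>  x = 81/2
y = 81 - 81/2 = 81/2
Maximum value = (81/2) * (81/2) = 6561/4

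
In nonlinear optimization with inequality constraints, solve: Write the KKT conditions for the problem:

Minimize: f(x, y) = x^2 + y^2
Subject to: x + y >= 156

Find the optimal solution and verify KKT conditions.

KKT conditions for min x^2 + y^2 s.t. x + y >= 156:
Stationarity: 2x = mu, 2y = mu
So x = y = mu/2.
Complementary slackness: mu*(x + y - 156) = 0
Primal feasibility: x + y >= 156; dual feasibility: mu >= 0
If mu = 0 then x = y = 0, but 0 + 0 < 156 is infeasible, so the constraint is active.
Constraint active: x + y = 2*(mu/2) = 156 => mu = 156
x = y = 78, f = 12168
Verify: stationarity 2*78 = 156 = mu; primal 78 + 78 = 156 >= 156; dual mu = 156 >= 0; complementary slackness 156*(156 - 156) = 0. All KKT conditions hold.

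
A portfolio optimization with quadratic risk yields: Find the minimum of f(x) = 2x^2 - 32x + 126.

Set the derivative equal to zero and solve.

f(x) = 2x^2 - 32x + 126
f'(x) = 4x + (-32) = 0
x = 32/4 = 8
f(8) = -2
Since f''(x) = 4 > 0, this is a minimum.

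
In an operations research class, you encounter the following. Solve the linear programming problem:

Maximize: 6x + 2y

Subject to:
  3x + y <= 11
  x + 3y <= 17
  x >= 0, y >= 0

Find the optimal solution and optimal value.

Feasible vertices: (0, 0), (0, 17/3), (2, 5), (11/3, 0)
Objective 6x + 2y at each:
  (0, 0): 0
  (0, 17/3): 34/3
  (2, 5): 22
  (11/3, 0): 22
Maximum is 22 at (2, 5).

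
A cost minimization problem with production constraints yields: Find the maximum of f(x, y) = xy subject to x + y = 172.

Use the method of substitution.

Substitute y = 172 - x into f(x,y) = xy:
g(x) = x(172 - x) = 172x - x^2
g'(x) = 172 - 2x = 0  =>  x = 86
y = 172 - 86 = 86
Maximum value = 86 * 86 = 7396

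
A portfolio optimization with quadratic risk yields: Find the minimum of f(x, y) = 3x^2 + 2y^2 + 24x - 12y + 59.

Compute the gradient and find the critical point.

f(x,y) = 3x^2 + 2y^2 + 24x - 12y + 59
df/dx = 6x + (24) = 0  =>  x = -4
df/dy = 4y + (-12) = 0  =>  y = 3
f(-4, 3) = 3*(-4)^2 + 2*(3)^2 + 24*(-4) + -12*(3) + 59 = -7
Hessian is diagonal with entries 6, 4 > 0, so this is a minimum.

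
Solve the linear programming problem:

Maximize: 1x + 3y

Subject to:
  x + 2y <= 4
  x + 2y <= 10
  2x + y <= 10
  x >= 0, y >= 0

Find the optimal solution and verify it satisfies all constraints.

Feasible vertices: (0, 0), (0, 2), (4, 0)
Objective 1x + 3y at each vertex:
  (0, 0): 0
  (0, 2): 6
  (4, 0): 4
Maximum is 6 at (0, 2).
Verify constraints at (x, y) = (0, 2):
  1*0 + 2*2 = 4 <= 4 (active)
  1*0 + 2*2 = 4 <= 10
  2*0 + 1*2 = 2 <= 10
  x = 0 >= 0, y = 2 >= 0. All constraints satisfied.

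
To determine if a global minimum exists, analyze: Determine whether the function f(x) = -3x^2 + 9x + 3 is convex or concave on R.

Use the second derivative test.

f(x) = -3x^2 + 9x + 3
f'(x) = -6x + 9
f''(x) = -6
Since f''(x) = -6 < 0 for all x, f is concave on R.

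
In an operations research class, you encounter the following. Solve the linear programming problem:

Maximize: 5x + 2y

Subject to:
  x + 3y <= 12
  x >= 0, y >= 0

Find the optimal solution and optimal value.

The feasible region has vertices at [(0, 0), (12, 0), (0, 4)].
Checking objective 5x + 2y at each vertex:
  (0, 0): 5*0 + 2*0 = 0
  (12, 0): 5*12 + 2*0 = 60
  (0, 4): 5*0 + 2*4 = 8
Maximum is 60 at (12, 0).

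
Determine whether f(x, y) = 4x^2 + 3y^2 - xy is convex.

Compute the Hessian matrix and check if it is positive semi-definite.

f(x,y) = 4x^2 + 3y^2 - xy
Hessian H = [[8, -1], [-1, 6]]
trace(H) = 14, det(H) = 47
Eigenvalues: (14 +/- sqrt(8)) / 2 = 8.414, 5.586
Since both eigenvalues > 0, f is convex.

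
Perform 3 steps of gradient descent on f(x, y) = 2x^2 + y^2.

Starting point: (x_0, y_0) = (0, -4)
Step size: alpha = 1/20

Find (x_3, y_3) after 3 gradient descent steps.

f(x,y) = 2x^2 + y^2
grad_x = 4x + 0y, grad_y = 2y + 0x
Step 1: grad = (0, -8), (0, -18/5)
Step 2: grad = (0, -36/5), (0, -81/25)
Step 3: grad = (0, -162/25), (0, -729/250)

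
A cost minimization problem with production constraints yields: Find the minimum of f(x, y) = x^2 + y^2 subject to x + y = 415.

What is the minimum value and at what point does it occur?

Substitute y = 415 - x into f(x,y) = x^2 + y^2:
g(x) = x^2 + (415 - x)^2 = 2x^2 - 830x + 172225
g'(x) = 4x - 830 = 0  =>  x = 415/2
y = 415 - 415/2 = 415/2
Minimum value = (415/2)^2 + (415/2)^2 = 172225/2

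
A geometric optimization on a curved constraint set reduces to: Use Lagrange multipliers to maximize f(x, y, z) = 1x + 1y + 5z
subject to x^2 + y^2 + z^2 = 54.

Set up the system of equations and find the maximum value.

Lagrange conditions: 1 = 2*lambda*x, 1 = 2*lambda*y, 5 = 2*lambda*z
So x:1 = y:1 = z:5, i.e. x = 1t, y = 1t, z = 5t
Constraint: t^2*(1^2 + 1^2 + 5^2) = 54
  t^2 * 27 = 54  =>  t = sqrt(2)
Maximum = 1*1t + 1*1t + 5*5t = 27*sqrt(2) = sqrt(1458)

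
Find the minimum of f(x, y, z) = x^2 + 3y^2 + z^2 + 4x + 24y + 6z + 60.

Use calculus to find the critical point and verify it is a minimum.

f(x,y,z) = x^2 + 3y^2 + z^2 + 4x + 24y + 6z + 60
df/dx = 2x + (4) = 0 => x = -2
df/dy = 6y + (24) = 0 => y = -4
df/dz = 2z + (6) = 0 => z = -3
f(-2,-4,-3) = 1*(-2)^2 + 3*(-4)^2 + 1*(-3)^2 + 4*(-2) + 24*(-4) + 6*(-3) + 60 = -1
Hessian is diagonal with entries 2, 6, 2 > 0, confirmed minimum.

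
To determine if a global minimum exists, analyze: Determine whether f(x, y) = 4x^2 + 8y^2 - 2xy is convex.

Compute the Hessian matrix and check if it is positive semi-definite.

f(x,y) = 4x^2 + 8y^2 - 2xy
Hessian H = [[8, -2], [-2, 16]]
trace(H) = 24, det(H) = 124
Eigenvalues: (24 +/- sqrt(80)) / 2 = 16.47, 7.528
Since both eigenvalues > 0, f is convex.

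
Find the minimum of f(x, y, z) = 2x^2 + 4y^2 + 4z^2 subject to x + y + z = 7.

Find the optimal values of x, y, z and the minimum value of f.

Using Lagrange multipliers on f = 2x^2 + 4y^2 + 4z^2 with constraint x + y + z = 7:
Conditions: 2*2*x = lambda, 2*4*y = lambda, 2*4*z = lambda
So x = lambda/4, y = lambda/8, z = lambda/8
Substituting into constraint: lambda * (1/2) = 7
lambda = 14
x = 7/2, y = 7/4, z = 7/4
Minimum value = 49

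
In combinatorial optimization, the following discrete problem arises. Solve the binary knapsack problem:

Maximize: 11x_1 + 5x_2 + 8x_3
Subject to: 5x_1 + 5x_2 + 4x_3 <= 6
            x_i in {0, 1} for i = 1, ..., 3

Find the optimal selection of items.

Items: item 1 (v=11, w=5), item 2 (v=5, w=5), item 3 (v=8, w=4)
Capacity: 6
Checking all 8 subsets (w = total weight, v = total value):
  {}: w = 0, v = 0
  {1}: w = 5, v = 11
  {2}: w = 5, v = 5
  {3}: w = 4, v = 8
  {1, 2}: w = 10 > 6, infeasible
  {1, 3}: w = 9 > 6, infeasible
  {2, 3}: w = 9 > 6, infeasible
  {1, 2, 3}: w = 14 > 6, infeasible
Best feasible subset: items [1]
Total weight: 5 <= 6, total value: 11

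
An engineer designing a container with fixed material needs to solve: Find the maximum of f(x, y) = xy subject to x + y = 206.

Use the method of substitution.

Substitute y = 206 - x into f(x,y) = xy:
g(x) = x(206 - x) = 206x - x^2
g'(x) = 206 - 2x = 0  =>  x = 103
y = 206 - 103 = 103
Maximum value = 103 * 103 = 10609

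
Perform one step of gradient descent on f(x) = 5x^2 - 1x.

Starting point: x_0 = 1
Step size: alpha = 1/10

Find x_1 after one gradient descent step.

f(x) = 5x^2 - 1x
f'(x) = 10x - 1
f'(1) = 10*1 + (-1) = 9
x_1 = x_0 - alpha * f'(x_0) = 1 - 1/10 * 9 = 1/10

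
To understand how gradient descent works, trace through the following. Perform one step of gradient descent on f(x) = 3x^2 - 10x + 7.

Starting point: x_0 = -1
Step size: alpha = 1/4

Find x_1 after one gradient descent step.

f(x) = 3x^2 - 10x + 7
f'(x) = 6x - 10
f'(-1) = 6*-1 + (-10) = -16
x_1 = x_0 - alpha * f'(x_0) = -1 - 1/4 * -16 = 3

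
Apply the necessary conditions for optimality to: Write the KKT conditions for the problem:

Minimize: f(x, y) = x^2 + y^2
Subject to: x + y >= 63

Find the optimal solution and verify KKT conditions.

KKT conditions for min x^2 + y^2 s.t. x + y >= 63:
Stationarity: 2x = mu, 2y = mu
So x = y = mu/2.
Complementary slackness: mu*(x + y - 63) = 0
Primal feasibility: x + y >= 63; dual feasibility: mu >= 0
If mu = 0 then x = y = 0, but 0 + 0 < 63 is infeasible, so the constraint is active.
Constraint active: x + y = 2*(mu/2) = 63 => mu = 63
x = y = 63/2, f = 3969/2
Verify: stationarity 2*(63/2) = 63 = mu; primal 63/2 + 63/2 = 63 >= 63; dual mu = 63 >= 0; complementary slackness 63*(63 - 63) = 0. All KKT conditions hold.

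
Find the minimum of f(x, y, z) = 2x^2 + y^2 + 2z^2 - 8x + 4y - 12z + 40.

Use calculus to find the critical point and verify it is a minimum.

f(x,y,z) = 2x^2 + y^2 + 2z^2 - 8x + 4y - 12z + 40
df/dx = 4x + (-8) = 0 => x = 2
df/dy = 2y + (4) = 0 => y = -2
df/dz = 4z + (-12) = 0 => z = 3
f(2,-2,3) = 2*(2)^2 + 1*(-2)^2 + 2*(3)^2 + -8*(2) + 4*(-2) + -12*(3) + 40 = 10
Hessian is diagonal with entries 4, 2, 4 > 0, confirmed minimum.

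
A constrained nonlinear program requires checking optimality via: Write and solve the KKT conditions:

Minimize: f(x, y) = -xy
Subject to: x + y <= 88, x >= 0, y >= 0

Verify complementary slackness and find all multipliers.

Problem: min -xy s.t. x + y <= 88 (multiplier lambda), x >= 0 (mu_x), y >= 0 (mu_y)
KKT stationarity: -y + lambda - mu_x = 0, -x + lambda - mu_y = 0, with lambda, mu_x, mu_y >= 0
Complementary slackness: lambda*(x + y - 88) = 0, mu_x*x = 0, mu_y*y = 0
If lambda = 0: y = -mu_x <= 0 and x = -mu_y <= 0 force x = y = 0 with f = 0; but x = y = 44 is feasible with f = -1936 < 0, so this is not the minimum. Hence lambda > 0 and x + y = 88.
Try x > 0, y > 0 (so mu_x = mu_y = 0): y = lambda, x = lambda => x = y = lambda
x + y = 88 => 2*lambda = 88 => lambda = 44
x* = y* = 44 > 0, consistent with mu_x = mu_y = 0.
(Any feasible point with x = 0 or y = 0 has f = 0 > -1936, so the minimum is not on those boundaries.)
min(-xy) = -1936 (i.e. max xy = 1936)
Multipliers: lambda = 44, mu_x = 0, mu_y = 0
Complementary slackness: lambda*(x + y - 88) = 44*(44 + 44 - 88) = 0, mu_x*x = 0*44 = 0, mu_y*y = 0*44 = 0. Satisfied.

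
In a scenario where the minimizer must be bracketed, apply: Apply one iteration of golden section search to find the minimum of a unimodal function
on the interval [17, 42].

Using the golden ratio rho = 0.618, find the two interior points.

Golden section search on [17, 42].
Golden ratio rho = 0.618 (approx).
Interior points:
  x_1 = 17 + (1-0.618)*25 = 26.5500
  x_2 = 17 + 0.618*25 = 32.4500
Compare f(x_1) and f(x_2) to determine which subinterval to keep.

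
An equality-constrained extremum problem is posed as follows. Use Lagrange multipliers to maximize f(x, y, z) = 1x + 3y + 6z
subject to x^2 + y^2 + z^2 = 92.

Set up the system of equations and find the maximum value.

Lagrange conditions: 1 = 2*lambda*x, 3 = 2*lambda*y, 6 = 2*lambda*z
So x:1 = y:3 = z:6, i.e. x = 1t, y = 3t, z = 6t
Constraint: t^2*(1^2 + 3^2 + 6^2) = 92
  t^2 * 46 = 92  =>  t = sqrt(2)
Maximum = 1*1t + 3*3t + 6*6t = 46*sqrt(2) = sqrt(4232)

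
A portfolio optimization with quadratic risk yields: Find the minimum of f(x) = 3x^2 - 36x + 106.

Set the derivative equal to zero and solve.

f(x) = 3x^2 - 36x + 106
f'(x) = 6x + (-36) = 0
x = 36/6 = 6
f(6) = -2
Since f''(x) = 6 > 0, this is a minimum.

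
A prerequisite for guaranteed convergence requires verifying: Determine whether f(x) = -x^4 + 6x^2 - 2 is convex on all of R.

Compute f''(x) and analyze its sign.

f(x) = -x^4 + 6x^2 - 2
f'(x) = -4x^3 + 12x
f''(x) = -12x^2 + 12
f''(x) = -12x^2 + 12 -> -inf as |x| -> inf
Therefore, f is not globally convex on R.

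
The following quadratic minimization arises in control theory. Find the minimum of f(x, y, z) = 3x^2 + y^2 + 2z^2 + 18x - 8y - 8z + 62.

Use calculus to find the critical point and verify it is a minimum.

f(x,y,z) = 3x^2 + y^2 + 2z^2 + 18x - 8y - 8z + 62
df/dx = 6x + (18) = 0 => x = -3
df/dy = 2y + (-8) = 0 => y = 4
df/dz = 4z + (-8) = 0 => z = 2
f(-3,4,2) = 3*(-3)^2 + 1*(4)^2 + 2*(2)^2 + 18*(-3) + -8*(4) + -8*(2) + 62 = 11
Hessian is diagonal with entries 6, 2, 4 > 0, confirmed minimum.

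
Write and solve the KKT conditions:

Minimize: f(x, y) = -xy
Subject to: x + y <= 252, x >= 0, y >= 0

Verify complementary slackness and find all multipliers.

Problem: min -xy s.t. x + y <= 252 (multiplier lambda), x >= 0 (mu_x), y >= 0 (mu_y)
KKT stationarity: -y + lambda - mu_x = 0, -x + lambda - mu_y = 0, with lambda, mu_x, mu_y >= 0
Complementary slackness: lambda*(x + y - 252) = 0, mu_x*x = 0, mu_y*y = 0
If lambda = 0: y = -mu_x <= 0 and x = -mu_y <= 0 force x = y = 0 with f = 0; but x = y = 126 is feasible with f = -15876 < 0, so this is not the minimum. Hence lambda > 0 and x + y = 252.
Try x > 0, y > 0 (so mu_x = mu_y = 0): y = lambda, x = lambda => x = y = lambda
x + y = 252 => 2*lambda = 252 => lambda = 126
x* = y* = 126 > 0, consistent with mu_x = mu_y = 0.
(Any feasible point with x = 0 or y = 0 has f = 0 > -15876, so the minimum is not on those boundaries.)
min(-xy) = -15876 (i.e. max xy = 15876)
Multipliers: lambda = 126, mu_x = 0, mu_y = 0
Complementary slackness: lambda*(x + y - 252) = 126*(126 + 126 - 252) = 0, mu_x*x = 0*126 = 0, mu_y*y = 0*126 = 0. Satisfied.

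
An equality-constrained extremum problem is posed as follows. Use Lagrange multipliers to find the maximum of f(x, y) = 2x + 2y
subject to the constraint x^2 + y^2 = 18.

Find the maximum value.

Set up Lagrange conditions: grad f = lambda * grad g
  2 = 2*lambda*x
  2 = 2*lambda*y
From these: x/y = 2/2, so x = 2t, y = 2t for some t.
Substitute into constraint: (2t)^2 + (2t)^2 = 18
  t^2 * 8 = 18
  t = sqrt(18/8)
Maximum = 2*x + 2*y = (2^2 + 2^2)*t = 8 * sqrt(18/8) = 12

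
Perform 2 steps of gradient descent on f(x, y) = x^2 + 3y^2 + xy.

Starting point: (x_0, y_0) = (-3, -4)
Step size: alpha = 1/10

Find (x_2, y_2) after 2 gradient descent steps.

f(x,y) = x^2 + 3y^2 + xy
grad_x = 2x + 1y, grad_y = 6y + 1x
Step 1: grad = (-10, -27), (-2, -13/10)
Step 2: grad = (-53/10, -49/5), (-147/100, -8/25)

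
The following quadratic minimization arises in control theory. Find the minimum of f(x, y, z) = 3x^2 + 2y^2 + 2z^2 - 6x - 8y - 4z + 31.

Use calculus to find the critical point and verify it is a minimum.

f(x,y,z) = 3x^2 + 2y^2 + 2z^2 - 6x - 8y - 4z + 31
df/dx = 6x + (-6) = 0 => x = 1
df/dy = 4y + (-8) = 0 => y = 2
df/dz = 4z + (-4) = 0 => z = 1
f(1,2,1) = 3*(1)^2 + 2*(2)^2 + 2*(1)^2 + -6*(1) + -8*(2) + -4*(1) + 31 = 18
Hessian is diagonal with entries 6, 4, 4 > 0, confirmed minimum.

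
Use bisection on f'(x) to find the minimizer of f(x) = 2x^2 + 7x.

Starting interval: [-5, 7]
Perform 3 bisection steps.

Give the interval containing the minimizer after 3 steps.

Finding critical point of f(x) = 2x^2 + 7x using bisection on f'(x) = 4x + 7.
f'(x) = 0 when x = -7/4.
Starting interval: [-5, 7]
Step 1: mid = 1, f'(mid) = 11, new interval = [-5, 1]
Step 2: mid = -2, f'(mid) = -1, new interval = [-2, 1]
Step 3: mid = -1/2, f'(mid) = 5, new interval = [-2, -1/2]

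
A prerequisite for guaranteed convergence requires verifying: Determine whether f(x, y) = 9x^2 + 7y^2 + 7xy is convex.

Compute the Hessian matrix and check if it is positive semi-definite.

f(x,y) = 9x^2 + 7y^2 + 7xy
Hessian H = [[18, 7], [7, 14]]
trace(H) = 32, det(H) = 203
Eigenvalues: (32 +/- sqrt(212)) / 2 = 23.28, 8.72
Since both eigenvalues > 0, f is convex.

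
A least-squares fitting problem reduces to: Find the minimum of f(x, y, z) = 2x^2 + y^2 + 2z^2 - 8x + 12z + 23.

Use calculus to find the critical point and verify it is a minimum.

f(x,y,z) = 2x^2 + y^2 + 2z^2 - 8x + 12z + 23
df/dx = 4x + (-8) = 0 => x = 2
df/dy = 2y + (0) = 0 => y = 0
df/dz = 4z + (12) = 0 => z = -3
f(2,0,-3) = 2*(2)^2 + 1*(0)^2 + 2*(-3)^2 + -8*(2) + 12*(-3) + 23 = -3
Hessian is diagonal with entries 4, 2, 4 > 0, confirmed minimum.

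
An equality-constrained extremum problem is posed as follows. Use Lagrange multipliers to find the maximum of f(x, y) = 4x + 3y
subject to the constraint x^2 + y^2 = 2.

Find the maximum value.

Set up Lagrange conditions: grad f = lambda * grad g
  4 = 2*lambda*x
  3 = 2*lambda*y
From these: x/y = 4/3, so x = 4t, y = 3t for some t.
Substitute into constraint: (4t)^2 + (3t)^2 = 2
  t^2 * 25 = 2
  t = sqrt(2/25)
Maximum = 4*x + 3*y = (4^2 + 3^2)*t = 25 * sqrt(2/25) = sqrt(50)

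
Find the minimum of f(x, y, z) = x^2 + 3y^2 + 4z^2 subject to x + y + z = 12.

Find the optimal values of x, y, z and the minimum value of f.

Using Lagrange multipliers on f = x^2 + 3y^2 + 4z^2 with constraint x + y + z = 12:
Conditions: 2*1*x = lambda, 2*3*y = lambda, 2*4*z = lambda
So x = lambda/2, y = lambda/6, z = lambda/8
Substituting into constraint: lambda * (19/24) = 12
lambda = 288/19
x = 144/19, y = 48/19, z = 36/19
Minimum value = 1728/19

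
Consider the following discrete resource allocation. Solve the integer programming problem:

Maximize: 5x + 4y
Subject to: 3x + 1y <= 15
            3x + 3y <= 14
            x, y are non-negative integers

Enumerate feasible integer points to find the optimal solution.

Constraint 1: 3x + 1y <= 15
Constraint 2: 3x + 3y <= 14
Feasible x range (need y >= 0): 0 <= x <= min(15/3, 14/3) => x in {0, ..., 4}.
Enumerate feasible integer points row by row (the coefficient of y is 4 > 0, so for each x the largest feasible y gives the best value):
  x = 0: y <= min((15 - 3*0)/1, (14 - 3*0)/3) => y in {0, ..., 4}; best 5*0 + 4*4 = 16
  x = 1: y <= min((15 - 3*1)/1, (14 - 3*1)/3) => y in {0, ..., 3}; best 5*1 + 4*3 = 17
  x = 2: y <= min((15 - 3*2)/1, (14 - 3*2)/3) => y in {0, ..., 2}; best 5*2 + 4*2 = 18
  x = 3: y <= min((15 - 3*3)/1, (14 - 3*3)/3) => y in {0, ..., 1}; best 5*3 + 4*1 = 19
  x = 4: y <= min((15 - 3*4)/1, (14 - 3*4)/3) => y in {0}; best 5*4 + 4*0 = 20
The maximum 5x + 4y = 20 is achieved at x = 4, y = 0.
Check: 3*4 + 1*0 = 12 <= 15 and 3*4 + 3*0 = 12 <= 14.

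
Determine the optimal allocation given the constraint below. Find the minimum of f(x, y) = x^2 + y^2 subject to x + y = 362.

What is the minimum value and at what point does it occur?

Substitute y = 362 - x into f(x,y) = x^2 + y^2:
g(x) = x^2 + (362 - x)^2 = 2x^2 - 724x + 131044
g'(x) = 4x - 724 = 0  =>  x = 181
y = 362 - 181 = 181
Minimum value = 181^2 + 181^2 = 65522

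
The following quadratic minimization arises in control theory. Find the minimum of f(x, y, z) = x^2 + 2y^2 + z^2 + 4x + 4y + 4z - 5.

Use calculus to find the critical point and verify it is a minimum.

f(x,y,z) = x^2 + 2y^2 + z^2 + 4x + 4y + 4z - 5
df/dx = 2x + (4) = 0 => x = -2
df/dy = 4y + (4) = 0 => y = -1
df/dz = 2z + (4) = 0 => z = -2
f(-2,-1,-2) = 1*(-2)^2 + 2*(-1)^2 + 1*(-2)^2 + 4*(-2) + 4*(-1) + 4*(-2) + -5 = -15
Hessian is diagonal with entries 2, 4, 2 > 0, confirmed minimum.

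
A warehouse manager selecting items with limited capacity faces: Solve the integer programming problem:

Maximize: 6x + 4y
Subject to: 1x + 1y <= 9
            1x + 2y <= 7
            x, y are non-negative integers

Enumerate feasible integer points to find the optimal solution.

Constraint 1: 1x + 1y <= 9
Constraint 2: 1x + 2y <= 7
Feasible x range (need y >= 0): 0 <= x <= min(9/1, 7/1) => x in {0, ..., 7}.
Enumerate feasible integer points row by row (the coefficient of y is 4 > 0, so for each x the largest feasible y gives the best value):
  x = 0: y <= min((9 - 1*0)/1, (7 - 1*0)/2) => y in {0, ..., 3}; best 6*0 + 4*3 = 12
  x = 1: y <= min((9 - 1*1)/1, (7 - 1*1)/2) => y in {0, ..., 3}; best 6*1 + 4*3 = 18
  x = 2: y <= min((9 - 1*2)/1, (7 - 1*2)/2) => y in {0, ..., 2}; best 6*2 + 4*2 = 20
  x = 3: y <= min((9 - 1*3)/1, (7 - 1*3)/2) => y in {0, ..., 2}; best 6*3 + 4*2 = 26
  x = 4: y <= min((9 - 1*4)/1, (7 - 1*4)/2) => y in {0, ..., 1}; best 6*4 + 4*1 = 28
  x = 5: y <= min((9 - 1*5)/1, (7 - 1*5)/2) => y in {0, ..., 1}; best 6*5 + 4*1 = 34
  x = 6: y <= min((9 - 1*6)/1, (7 - 1*6)/2) => y in {0}; best 6*6 + 4*0 = 36
  x = 7: y <= min((9 - 1*7)/1, (7 - 1*7)/2) => y in {0}; best 6*7 + 4*0 = 42
The maximum 6x + 4y = 42 is achieved at x = 7, y = 0.
Check: 1*7 + 1*0 = 7 <= 9 and 1*7 + 2*0 = 7 <= 7.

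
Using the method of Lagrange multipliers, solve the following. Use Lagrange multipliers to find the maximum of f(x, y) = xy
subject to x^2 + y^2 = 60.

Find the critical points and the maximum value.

Lagrange conditions: y = 2*lambda*x and x = 2*lambda*y
If x = 0 then y = 0, violating the constraint, so x, y != 0.
Dividing: y/x = x/y => x^2 = y^2 => y = x or y = -x
Constraint: 2x^2 = 60 => x^2 = 30 => x = +/-sqrt(30)
Critical points: (sqrt(30), sqrt(30)), (-sqrt(30), -sqrt(30)), (sqrt(30), -sqrt(30)), (-sqrt(30), sqrt(30))
  y = x:  xy = x^2 = 30  at (sqrt(30), sqrt(30)) and (-sqrt(30), -sqrt(30))
  y = -x: xy = -x^2 = -30 at (sqrt(30), -sqrt(30)) and (-sqrt(30), sqrt(30))
Maximum xy = 30 at (sqrt(30), sqrt(30)) and (-sqrt(30), -sqrt(30))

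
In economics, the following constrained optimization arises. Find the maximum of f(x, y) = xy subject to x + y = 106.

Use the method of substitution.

Substitute y = 106 - x into f(x,y) = xy:
g(x) = x(106 - x) = 106x - x^2
g'(x) = 106 - 2x = 0  =>  x = 53
y = 106 - 53 = 53
Maximum value = 53 * 53 = 2809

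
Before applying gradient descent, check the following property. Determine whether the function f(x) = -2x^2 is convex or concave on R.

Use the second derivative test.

f(x) = -2x^2
f'(x) = -4x + 0
f''(x) = -4
Since f''(x) = -4 < 0 for all x, f is concave on R.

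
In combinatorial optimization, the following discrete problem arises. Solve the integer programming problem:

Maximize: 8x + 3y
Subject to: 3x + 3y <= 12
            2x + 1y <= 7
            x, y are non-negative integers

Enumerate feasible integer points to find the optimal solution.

Constraint 1: 3x + 3y <= 12
Constraint 2: 2x + 1y <= 7
Feasible x range (need y >= 0): 0 <= x <= min(12/3, 7/2) => x in {0, ..., 3}.
Enumerate feasible integer points row by row (the coefficient of y is 3 > 0, so for each x the largest feasible y gives the best value):
  x = 0: y <= min((12 - 3*0)/3, (7 - 2*0)/1) => y in {0, ..., 4}; best 8*0 + 3*4 = 12
  x = 1: y <= min((12 - 3*1)/3, (7 - 2*1)/1) => y in {0, ..., 3}; best 8*1 + 3*3 = 17
  x = 2: y <= min((12 - 3*2)/3, (7 - 2*2)/1) => y in {0, ..., 2}; best 8*2 + 3*2 = 22
  x = 3: y <= min((12 - 3*3)/3, (7 - 2*3)/1) => y in {0, ..., 1}; best 8*3 + 3*1 = 27
The maximum 8x + 3y = 27 is achieved at x = 3, y = 1.
Check: 3*3 + 3*1 = 12 <= 12 and 2*3 + 1*1 = 7 <= 7.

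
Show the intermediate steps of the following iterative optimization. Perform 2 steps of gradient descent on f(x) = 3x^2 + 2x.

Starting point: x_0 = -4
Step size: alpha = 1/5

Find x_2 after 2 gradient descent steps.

f(x) = 3x^2 + 2x, f'(x) = 6x + (2)
Step 1: f'(-4) = -22, x_1 = -4 - 1/5 * -22 = 2/5
Step 2: f'(2/5) = 22/5, x_2 = 2/5 - 1/5 * 22/5 = -12/25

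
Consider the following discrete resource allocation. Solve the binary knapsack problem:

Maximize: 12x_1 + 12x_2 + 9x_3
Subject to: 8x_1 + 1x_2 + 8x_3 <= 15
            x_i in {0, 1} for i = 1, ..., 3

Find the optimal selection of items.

Items: item 1 (v=12, w=8), item 2 (v=12, w=1), item 3 (v=9, w=8)
Capacity: 15
Checking all 8 subsets (w = total weight, v = total value):
  {}: w = 0, v = 0
  {1}: w = 8, v = 12
  {2}: w = 1, v = 12
  {3}: w = 8, v = 9
  {1, 2}: w = 9, v = 24
  {1, 3}: w = 16 > 15, infeasible
  {2, 3}: w = 9, v = 21
  {1, 2, 3}: w = 17 > 15, infeasible
Best feasible subset: items [1, 2]
Total weight: 9 <= 15, total value: 24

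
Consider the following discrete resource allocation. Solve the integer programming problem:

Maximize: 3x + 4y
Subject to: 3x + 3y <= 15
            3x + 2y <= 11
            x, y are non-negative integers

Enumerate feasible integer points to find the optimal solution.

Constraint 1: 3x + 3y <= 15
Constraint 2: 3x + 2y <= 11
Feasible x range (need y >= 0): 0 <= x <= min(15/3, 11/3) => x in {0, ..., 3}.
Enumerate feasible integer points row by row (the coefficient of y is 4 > 0, so for each x the largest feasible y gives the best value):
  x = 0: y <= min((15 - 3*0)/3, (11 - 3*0)/2) => y in {0, ..., 5}; best 3*0 + 4*5 = 20
  x = 1: y <= min((15 - 3*1)/3, (11 - 3*1)/2) => y in {0, ..., 4}; best 3*1 + 4*4 = 19
  x = 2: y <= min((15 - 3*2)/3, (11 - 3*2)/2) => y in {0, ..., 2}; best 3*2 + 4*2 = 14
  x = 3: y <= min((15 - 3*3)/3, (11 - 3*3)/2) => y in {0, ..., 1}; best 3*3 + 4*1 = 13
The maximum 3x + 4y = 20 is achieved at x = 0, y = 5.
Check: 3*0 + 3*5 = 15 <= 15 and 3*0 + 2*5 = 10 <= 11.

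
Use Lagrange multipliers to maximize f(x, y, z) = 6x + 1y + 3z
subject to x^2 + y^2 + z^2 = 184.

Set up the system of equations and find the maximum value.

Lagrange conditions: 6 = 2*lambda*x, 1 = 2*lambda*y, 3 = 2*lambda*z
So x:6 = y:1 = z:3, i.e. x = 6t, y = 1t, z = 3t
Constraint: t^2*(6^2 + 1^2 + 3^2) = 184
  t^2 * 46 = 184  =>  t = sqrt(4)
Maximum = 6*6t + 1*1t + 3*3t = 46*sqrt(4) = 92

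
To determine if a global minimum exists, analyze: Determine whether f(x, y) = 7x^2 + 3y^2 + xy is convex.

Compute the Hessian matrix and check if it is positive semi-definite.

f(x,y) = 7x^2 + 3y^2 + xy
Hessian H = [[14, 1], [1, 6]]
trace(H) = 20, det(H) = 83
Eigenvalues: (20 +/- sqrt(68)) / 2 = 14.12, 5.877
Since both eigenvalues > 0, f is convex.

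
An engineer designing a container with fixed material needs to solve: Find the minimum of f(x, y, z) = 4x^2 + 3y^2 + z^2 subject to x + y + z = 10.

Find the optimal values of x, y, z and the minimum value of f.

Using Lagrange multipliers on f = 4x^2 + 3y^2 + z^2 with constraint x + y + z = 10:
Conditions: 2*4*x = lambda, 2*3*y = lambda, 2*1*z = lambda
So x = lambda/8, y = lambda/6, z = lambda/2
Substituting into constraint: lambda * (19/24) = 10
lambda = 240/19
x = 30/19, y = 40/19, z = 120/19
Minimum value = 1200/19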